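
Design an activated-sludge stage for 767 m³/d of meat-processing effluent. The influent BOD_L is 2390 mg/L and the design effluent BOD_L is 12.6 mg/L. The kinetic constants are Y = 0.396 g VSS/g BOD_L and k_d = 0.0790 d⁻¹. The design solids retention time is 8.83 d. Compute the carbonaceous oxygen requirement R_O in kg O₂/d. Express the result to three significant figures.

Y_obs = Y / (1 + k_d θ_c) = 0.396 / (1 + 0.0790 × 8.83) = 0.396 / 1.698 = 0.2333.
Q·(S₀ − S) = 767 × (2390 − 12.6) × 10⁻³ = 1823 kg/d removed.
Biomass synthesised: P_X = Y_obs × 1823 = 425.4 kg VSS/d.
R_O = Q·(S₀ − S) − 1.42·P_X = 1823 − 1.42 × 425.4 = 1219 kg O₂/d.

R_O ≈ 1220 kg O₂/d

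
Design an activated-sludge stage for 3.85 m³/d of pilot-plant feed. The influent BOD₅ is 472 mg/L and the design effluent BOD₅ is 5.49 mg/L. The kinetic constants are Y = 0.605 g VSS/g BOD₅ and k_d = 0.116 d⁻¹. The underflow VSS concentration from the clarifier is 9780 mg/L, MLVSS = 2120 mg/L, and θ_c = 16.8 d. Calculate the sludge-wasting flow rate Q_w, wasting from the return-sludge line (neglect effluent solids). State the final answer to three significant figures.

Q_w ≈ 0.0377 m³/d

Rearranging the biomass balance for a CMAS with decay, V = Y·Q·ΔS·θ_c / [X·(1+k_d θ_c)] = 0.605 × 3.85 × (472 − 5.49) × 16.8 / [2120 × (1 + 0.116 × 16.8)] = 1.83×10^4 / 6251 = 2.920 m³.
θ_c = V·X/(Q_w·X_r) when wasting from the recycle, so Q_w = V·X/(θ_c·X_r) = 2.920 × 2120 / (16.8 × 9780) = 0.03768 m³/d.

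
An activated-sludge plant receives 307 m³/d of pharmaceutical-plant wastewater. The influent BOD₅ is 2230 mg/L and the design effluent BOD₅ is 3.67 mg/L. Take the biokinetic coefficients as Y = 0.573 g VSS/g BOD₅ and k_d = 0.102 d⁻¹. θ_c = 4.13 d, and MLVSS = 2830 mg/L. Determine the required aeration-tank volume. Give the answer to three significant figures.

V ≈ 402 m³

Rearranging the biomass balance for a CMAS with decay, V = Y·Q·ΔS·θ_c / [X·(1+k_d θ_c)] = 0.573 × 307 × (2230 − 3.67) × 4.13 / [2830 × (1 + 0.102 × 4.13)] = 1.62×10^6 / 4022 = 402.1 m³.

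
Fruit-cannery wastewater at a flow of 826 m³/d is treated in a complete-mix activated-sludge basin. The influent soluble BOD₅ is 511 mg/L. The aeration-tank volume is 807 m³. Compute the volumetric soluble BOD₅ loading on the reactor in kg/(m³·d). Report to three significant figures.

Applied soluble BOD₅ load per unit volume = Q·S₀/V = (826 × 511/1000)/807.0 = 0.5230 kg soluble BOD₅·m⁻³·d⁻¹.

L_v ≈ 0.523 kg soluble BOD₅/(m³·d)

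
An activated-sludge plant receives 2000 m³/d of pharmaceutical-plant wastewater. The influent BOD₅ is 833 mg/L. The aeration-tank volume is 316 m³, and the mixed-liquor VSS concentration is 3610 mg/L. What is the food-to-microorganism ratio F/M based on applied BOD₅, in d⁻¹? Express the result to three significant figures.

F/M = applied load / biomass = Q·S₀/(V·X) = 2000 × 833 / (316.0 × 3610) = 1.460 d⁻¹.

F/M ≈ 1.46 d⁻¹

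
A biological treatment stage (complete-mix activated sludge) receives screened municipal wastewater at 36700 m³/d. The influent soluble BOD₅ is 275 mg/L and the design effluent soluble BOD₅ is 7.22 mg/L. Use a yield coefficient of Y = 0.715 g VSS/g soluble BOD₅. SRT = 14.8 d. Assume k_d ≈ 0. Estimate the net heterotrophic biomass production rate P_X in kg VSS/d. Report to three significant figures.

P_X ≈ 7030 kg VSS/d

Since k_d ≈ 0, Y_obs = Y = 0.715 g VSS/g soluble BOD₅.
Mass of soluble BOD₅ removed per day: Q(S₀ − S) = 36700 × 267.8 g/m³ = 9828 kg/d.
Biomass produced: P_X = Y_obs·Q·ΔS = 0.7150 × 9828 ≈ 7027 kg VSS/d.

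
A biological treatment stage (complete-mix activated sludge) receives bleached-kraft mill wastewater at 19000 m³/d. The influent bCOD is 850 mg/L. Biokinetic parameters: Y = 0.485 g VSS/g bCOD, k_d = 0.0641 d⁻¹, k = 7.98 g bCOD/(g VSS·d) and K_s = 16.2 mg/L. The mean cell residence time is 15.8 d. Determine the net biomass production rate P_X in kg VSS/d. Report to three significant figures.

For a completely mixed reactor with recycle the Lawrence–McCarty relation gives S = K_s·(1 + k_d·θ_c) / [θ_c·(Y·k − k_d) − 1] = 16.2 × (1 + 0.0641 × 15.8) / [15.8 × (0.485 × 7.98 − 0.0641) − 1] = 32.61 / 59.14 = 0.5514 mg/L.
Y_obs = Y / (1 + k_d θ_c) = 0.485 / (1 + 0.0641 × 15.8) = 0.485 / 2.013 = 0.2410.
Q·(S₀ − S) = 19000 × (850 − 0.551) × 10⁻³ = 16140 kg/d removed.
P_X = Y_obs · Q(S₀ − S) = 0.2410 × 16140 = 3889 kg VSS/d.

P_X ≈ 3890 kg VSS/d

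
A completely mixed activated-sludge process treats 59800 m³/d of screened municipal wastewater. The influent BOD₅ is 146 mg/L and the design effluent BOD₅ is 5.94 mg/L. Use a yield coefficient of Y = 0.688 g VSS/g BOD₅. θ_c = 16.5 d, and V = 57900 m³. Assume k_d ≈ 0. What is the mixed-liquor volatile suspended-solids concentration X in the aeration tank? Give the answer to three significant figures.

X ≈ 1640 mg/L

X = Y·Q·ΔS·θ_c / V = 0.688 × 59800 × (146 − 5.94) × 16.5 / 57900 = 1642 mg/L.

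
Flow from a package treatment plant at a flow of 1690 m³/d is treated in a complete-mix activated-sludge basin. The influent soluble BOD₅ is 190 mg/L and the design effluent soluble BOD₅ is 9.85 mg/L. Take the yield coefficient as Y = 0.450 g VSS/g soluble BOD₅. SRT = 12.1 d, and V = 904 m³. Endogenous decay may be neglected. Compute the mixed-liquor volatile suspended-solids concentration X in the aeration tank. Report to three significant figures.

X ≈ 1830 mg/L

From V·X = Y·Q·(S₀ − S)·θ_c (decay neglected): X = 0.450 × 1690 × (190 − 9.85) × 12.1 / 904 = 1834 mg/L.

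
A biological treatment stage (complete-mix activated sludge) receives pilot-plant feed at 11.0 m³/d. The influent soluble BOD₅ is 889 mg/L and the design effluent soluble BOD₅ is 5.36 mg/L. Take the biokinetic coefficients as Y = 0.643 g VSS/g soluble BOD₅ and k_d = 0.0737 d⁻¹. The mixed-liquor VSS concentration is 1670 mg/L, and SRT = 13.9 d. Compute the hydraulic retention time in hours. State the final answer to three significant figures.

τ ≈ 56.1 h

Steady-state biomass mass balance: V·X·(1 + k_d·θ_c) = Y·Q·(S₀ − S)·θ_c, so V = 0.643 × 11.0 × (889 − 5.36) × 13.9 / [1670 × (1 + 0.0737 × 13.9)] = 8.69×10^4 / 3381 = 25.70 m³.
τ = V/Q = 25.70/11.0 = 2.336 d, or 56.07 h.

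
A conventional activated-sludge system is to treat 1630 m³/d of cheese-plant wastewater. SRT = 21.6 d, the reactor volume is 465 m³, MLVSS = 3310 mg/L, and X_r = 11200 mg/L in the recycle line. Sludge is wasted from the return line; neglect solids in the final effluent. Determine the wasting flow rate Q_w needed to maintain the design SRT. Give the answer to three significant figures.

Q_w ≈ 6.36 m³/d

θ_c = V·X/(Q_w·X_r) when wasting from the recycle, so Q_w = V·X/(θ_c·X_r) = 465.0 × 3310 / (21.6 × 11200) = 6.362 m³/d.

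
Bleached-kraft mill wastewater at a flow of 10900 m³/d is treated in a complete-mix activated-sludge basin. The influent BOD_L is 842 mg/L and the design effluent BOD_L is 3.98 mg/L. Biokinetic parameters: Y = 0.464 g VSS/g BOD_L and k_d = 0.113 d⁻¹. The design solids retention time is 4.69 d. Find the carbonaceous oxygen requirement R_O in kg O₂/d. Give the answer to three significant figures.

The observed yield is Y_obs = Y/(1 + k_d·θ_c) = 0.464 / (1 + 0.113 × 4.69) = 0.464 / 1.530 = 0.3033 g VSS per g BOD_L removed.
Q·(S₀ − S) = 10900 × (842 − 3.98) × 10⁻³ = 9134 kg/d removed.
Biomass synthesised: P_X = Y_obs × 9134 = 2770 kg VSS/d.
R_O = Q·(S₀ − S) − 1.42·P_X = 9134 − 1.42 × 2770 = 5201 kg O₂/d.

R_O ≈ 5200 kg O₂/d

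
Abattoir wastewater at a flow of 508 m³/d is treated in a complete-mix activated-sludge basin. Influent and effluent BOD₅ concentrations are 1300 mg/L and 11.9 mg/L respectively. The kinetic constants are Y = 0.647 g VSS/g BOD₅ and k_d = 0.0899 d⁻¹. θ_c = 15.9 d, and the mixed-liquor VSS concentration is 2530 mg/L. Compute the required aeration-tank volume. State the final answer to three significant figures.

Rearranging the biomass balance for a CMAS with decay, V = Y·Q·ΔS·θ_c / [X·(1+k_d θ_c)] = 0.647 × 508 × (1300 − 11.9) × 15.9 / [2530 × (1 + 0.0899 × 15.9)] = 6.73×10^6 / 6146 = 1095 m³.

V ≈ 1100 m³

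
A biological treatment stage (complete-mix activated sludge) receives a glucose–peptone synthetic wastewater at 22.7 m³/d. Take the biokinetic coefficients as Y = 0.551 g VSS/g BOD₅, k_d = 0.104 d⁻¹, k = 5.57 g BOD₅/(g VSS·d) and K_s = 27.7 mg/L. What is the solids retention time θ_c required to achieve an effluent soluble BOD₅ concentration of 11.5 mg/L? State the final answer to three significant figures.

Specific growth rate at S = 11.5 mg/L: μ = YkS/(K_s+S) = 0.551·5.57·11.5/(27.7+11.5) = 0.9004 d⁻¹.
Then 1/θ_c = μ − k_d = 0.9004 − 0.104 = 0.7964 d⁻¹, giving θ_c = 1.256 d.

θ_c ≈ 1.26 d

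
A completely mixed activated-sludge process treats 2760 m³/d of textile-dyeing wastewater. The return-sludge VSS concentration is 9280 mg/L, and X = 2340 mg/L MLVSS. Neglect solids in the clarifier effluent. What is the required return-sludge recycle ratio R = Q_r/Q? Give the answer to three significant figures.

Solids balance on the clarifier gives (1+R)X = R·X_r, so R = X/(X_r − X) = 2340 / (9280 − 2340) = 0.3372.

R ≈ 0.337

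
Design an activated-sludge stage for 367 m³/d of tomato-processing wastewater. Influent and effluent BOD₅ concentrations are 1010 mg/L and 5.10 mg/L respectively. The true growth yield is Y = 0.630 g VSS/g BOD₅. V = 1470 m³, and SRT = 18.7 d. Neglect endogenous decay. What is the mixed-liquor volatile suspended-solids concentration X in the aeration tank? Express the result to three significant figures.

X = Y·Q·ΔS·θ_c / V = 0.630 × 367 × (1010 − 5.10) × 18.7 / 1470 = 2956 mg/L.

X ≈ 2960 mg/L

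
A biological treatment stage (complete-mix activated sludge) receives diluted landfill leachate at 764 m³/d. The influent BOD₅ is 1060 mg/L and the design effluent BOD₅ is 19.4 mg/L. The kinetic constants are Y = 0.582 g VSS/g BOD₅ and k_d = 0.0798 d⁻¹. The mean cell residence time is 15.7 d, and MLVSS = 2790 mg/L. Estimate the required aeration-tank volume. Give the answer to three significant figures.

V ≈ 1160 m³

Rearranging the biomass balance for a CMAS with decay, V = Y·Q·ΔS·θ_c / [X·(1+k_d θ_c)] = 0.582 × 764 × (1060 − 19.4) × 15.7 / [2790 × (1 + 0.0798 × 15.7)] = 7.26×10^6 / 6285 = 1156 m³.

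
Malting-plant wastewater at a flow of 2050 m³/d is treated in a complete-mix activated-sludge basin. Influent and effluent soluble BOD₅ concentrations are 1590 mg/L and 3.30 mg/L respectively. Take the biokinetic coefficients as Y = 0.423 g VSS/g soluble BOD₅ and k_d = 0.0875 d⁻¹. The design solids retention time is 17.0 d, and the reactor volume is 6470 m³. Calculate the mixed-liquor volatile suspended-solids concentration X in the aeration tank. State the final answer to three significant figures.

X = Y·Q·ΔS·θ_c / [V·(1 + k_d θ_c)] = 0.423 × 2050 × (1590 − 3.30) × 17.0 / [6470 × (1 + 0.0875 × 17.0)] = 1453 mg/L.

X ≈ 1450 mg/L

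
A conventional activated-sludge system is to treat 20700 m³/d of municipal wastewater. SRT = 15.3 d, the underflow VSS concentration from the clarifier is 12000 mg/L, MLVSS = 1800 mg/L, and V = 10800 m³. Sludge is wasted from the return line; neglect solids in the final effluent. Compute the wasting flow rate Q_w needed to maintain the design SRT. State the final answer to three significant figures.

θ_c = V·X/(Q_w·X_r) when wasting from the recycle, so Q_w = V·X/(θ_c·X_r) = 10800 × 1800 / (15.3 × 12000) = 105.9 m³/d.

Q_w ≈ 106 m³/d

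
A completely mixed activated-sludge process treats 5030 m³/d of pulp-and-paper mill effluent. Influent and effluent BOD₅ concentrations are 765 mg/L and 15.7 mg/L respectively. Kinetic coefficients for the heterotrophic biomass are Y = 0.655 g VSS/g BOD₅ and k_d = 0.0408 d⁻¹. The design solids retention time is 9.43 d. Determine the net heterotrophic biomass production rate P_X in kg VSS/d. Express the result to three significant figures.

P_X ≈ 1780 kg VSS/d

Observed yield with endogenous decay: Y_obs = Y / (1 + k_d·θ_c) = 0.655 / (1 + 0.0408 × 9.43) = 0.655 / 1.385 = 0.4730 g VSS/g BOD₅.
ΔS = 765 − 15.7 = 749.3 mg/L, so the substrate removal rate is 5030 × 749.3/1000 = 3769 kg BOD₅/d.
So the net sludge growth is P_X = 0.4730 × 3769 = 1783 kg VSS/d.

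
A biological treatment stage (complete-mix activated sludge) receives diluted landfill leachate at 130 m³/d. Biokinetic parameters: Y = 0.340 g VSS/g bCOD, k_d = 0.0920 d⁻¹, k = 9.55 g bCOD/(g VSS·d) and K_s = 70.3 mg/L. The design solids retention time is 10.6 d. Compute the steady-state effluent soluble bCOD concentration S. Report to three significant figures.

S ≈ 4.28 mg/L

Effluent substrate depends only on kinetics and SRT: S = K_s(1 + k_d θ_c) / [θ_c(Yk − k_d) − 1] = 70.3 × (1 + 0.0920 × 10.6) / [10.6 × (0.340 × 9.55 − 0.0920) − 1] = 138.9 / 32.44 = 4.280 mg/L.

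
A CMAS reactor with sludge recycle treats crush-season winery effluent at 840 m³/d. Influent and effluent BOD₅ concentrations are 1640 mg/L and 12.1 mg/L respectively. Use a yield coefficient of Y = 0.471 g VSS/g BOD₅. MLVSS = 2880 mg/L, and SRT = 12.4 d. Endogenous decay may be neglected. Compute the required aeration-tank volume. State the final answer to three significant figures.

V ≈ 2770 m³

V·X = Y·Q·ΔS·θ_c gives V = 0.471 × 840 × (1640 − 12.1) × 12.4 / 2880 = 2773 m³.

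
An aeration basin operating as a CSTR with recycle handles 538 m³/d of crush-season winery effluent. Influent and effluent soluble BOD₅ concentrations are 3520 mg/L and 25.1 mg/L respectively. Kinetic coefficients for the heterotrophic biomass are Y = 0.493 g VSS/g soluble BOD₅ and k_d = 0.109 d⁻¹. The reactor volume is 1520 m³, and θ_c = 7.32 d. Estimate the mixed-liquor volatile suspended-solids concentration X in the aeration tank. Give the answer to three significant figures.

X ≈ 2480 mg/L

Solving the biomass balance for X: X = Y Q (S₀−S) θ_c / [V (1+k_d θ_c)] = 0.493 × 538 × (3520 − 25.1) × 7.32 / [1520 × (1 + 0.109 × 7.32)] = 2483 mg/L.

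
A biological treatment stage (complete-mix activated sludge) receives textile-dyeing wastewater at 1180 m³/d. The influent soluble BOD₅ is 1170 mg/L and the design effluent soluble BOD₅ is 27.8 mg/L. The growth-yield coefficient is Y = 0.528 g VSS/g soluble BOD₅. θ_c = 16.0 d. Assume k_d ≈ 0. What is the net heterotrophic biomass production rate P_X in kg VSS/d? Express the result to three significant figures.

With endogenous decay neglected, the observed yield equals the true yield: Y_obs = Y = 0.528 g VSS/g soluble BOD₅.
Q·(S₀ − S) = 1180 × (1170 − 27.8) × 10⁻³ = 1348 kg/d removed.
Net biomass production P_X = Y_obs × Q·(S₀ − S) = 0.5280 × 1348 = 711.6 kg VSS/d.

P_X ≈ 712 kg VSS/d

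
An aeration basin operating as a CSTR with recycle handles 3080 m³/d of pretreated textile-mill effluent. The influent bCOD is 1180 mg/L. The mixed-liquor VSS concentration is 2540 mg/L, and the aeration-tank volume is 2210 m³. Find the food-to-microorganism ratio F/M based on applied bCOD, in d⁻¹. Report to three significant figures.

F/M ≈ 0.647 d⁻¹

F/M = applied load / biomass = Q·S₀/(V·X) = 3080 × 1180 / (2210 × 2540) = 0.6475 d⁻¹.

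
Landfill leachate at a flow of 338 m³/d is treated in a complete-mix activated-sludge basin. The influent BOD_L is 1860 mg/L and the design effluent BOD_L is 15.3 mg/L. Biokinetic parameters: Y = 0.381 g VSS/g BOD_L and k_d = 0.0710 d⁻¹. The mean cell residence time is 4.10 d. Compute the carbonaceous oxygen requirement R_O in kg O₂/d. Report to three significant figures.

R_O ≈ 362 kg O₂/d

The observed yield is Y_obs = Y/(1 + k_d·θ_c) = 0.381 / (1 + 0.0710 × 4.10) = 0.381 / 1.291 = 0.2951 g VSS per g BOD_L removed.
Q·(S₀ − S) = 338 × (1860 − 15.3) × 10⁻³ = 623.5 kg/d removed.
P_X = Y_obs·Q·(S₀ − S) = 0.2951 × 623.5 = 184.0 kg VSS/d.
R_O = Q·(S₀ − S) − 1.42·P_X = 623.5 − 1.42 × 184.0 = 362.2 kg O₂/d.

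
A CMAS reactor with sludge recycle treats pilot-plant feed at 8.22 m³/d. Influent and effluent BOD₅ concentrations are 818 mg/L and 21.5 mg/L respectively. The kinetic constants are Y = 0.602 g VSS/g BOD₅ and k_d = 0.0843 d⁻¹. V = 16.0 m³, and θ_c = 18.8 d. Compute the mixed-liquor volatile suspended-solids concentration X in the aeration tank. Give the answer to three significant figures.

X ≈ 1790 mg/L

From V·X·(1 + k_d·θ_c) = Y·Q·(S₀ − S)·θ_c: X = 0.602 × 8.22 × (818 − 21.5) × 18.8 / [16.0 × (1 + 0.0843 × 18.8)] = 1792 mg/L.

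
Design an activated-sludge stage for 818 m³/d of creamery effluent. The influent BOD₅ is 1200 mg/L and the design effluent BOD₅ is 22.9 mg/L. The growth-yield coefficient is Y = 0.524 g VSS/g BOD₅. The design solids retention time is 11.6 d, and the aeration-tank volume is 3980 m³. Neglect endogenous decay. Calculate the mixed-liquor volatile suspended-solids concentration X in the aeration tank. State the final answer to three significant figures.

Without decay, X = Y Q (S₀−S) θ_c / V = 0.524 × 818 × (1200 − 22.9) × 11.6 / 3980 = 1471 mg/L.

X ≈ 1470 mg/L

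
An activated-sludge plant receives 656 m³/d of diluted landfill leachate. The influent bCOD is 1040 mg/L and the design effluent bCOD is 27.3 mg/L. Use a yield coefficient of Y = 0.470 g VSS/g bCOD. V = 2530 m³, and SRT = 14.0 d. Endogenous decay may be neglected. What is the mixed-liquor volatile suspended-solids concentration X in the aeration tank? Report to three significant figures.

X ≈ 1730 mg/L

From V·X = Y·Q·(S₀ − S)·θ_c (decay neglected): X = 0.470 × 656 × (1040 − 27.3) × 14.0 / 2530 = 1728 mg/L.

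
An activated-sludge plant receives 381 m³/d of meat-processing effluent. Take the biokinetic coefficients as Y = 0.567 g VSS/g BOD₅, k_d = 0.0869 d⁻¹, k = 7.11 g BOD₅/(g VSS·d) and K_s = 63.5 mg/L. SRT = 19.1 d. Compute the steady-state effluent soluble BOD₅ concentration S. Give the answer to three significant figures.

From the Monod/SRT balance for a CMAS, S = K_s·(1+k_d θ_c)/[θ_c·(Y k − k_d) − 1] = 63.5 × (1 + 0.0869 × 19.1) / [19.1 × (0.567 × 7.11 − 0.0869) − 1] = 168.9 / 74.34 = 2.272 mg/L.

S ≈ 2.27 mg/L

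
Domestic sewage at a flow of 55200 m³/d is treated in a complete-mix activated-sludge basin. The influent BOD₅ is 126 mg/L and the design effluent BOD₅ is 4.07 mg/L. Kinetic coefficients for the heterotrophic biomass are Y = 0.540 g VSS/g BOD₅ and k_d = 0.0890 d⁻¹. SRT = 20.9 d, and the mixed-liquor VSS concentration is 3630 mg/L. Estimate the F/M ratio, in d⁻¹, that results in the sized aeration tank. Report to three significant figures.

F/M ≈ 0.262 d⁻¹

Steady-state biomass mass balance: V·X·(1 + k_d·θ_c) = Y·Q·(S₀ − S)·θ_c, so V = 0.540 × 55200 × (126 − 4.07) × 20.9 / [3630 × (1 + 0.0890 × 20.9)] = 7.6×10^7 / 10382 = 7316 m³.
F/M = applied load / biomass = Q·S₀/(V·X) = 55200 × 126 / (7316 × 3630) = 0.2619 d⁻¹.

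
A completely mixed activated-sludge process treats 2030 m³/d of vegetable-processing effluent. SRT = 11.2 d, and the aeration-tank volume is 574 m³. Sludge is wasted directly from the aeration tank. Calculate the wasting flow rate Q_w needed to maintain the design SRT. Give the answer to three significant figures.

Q_w ≈ 51.2 m³/d

Wasting from the aeration tank: Q_w = V / θ_c = 574.0 / 11.2 = 51.25 m³/d.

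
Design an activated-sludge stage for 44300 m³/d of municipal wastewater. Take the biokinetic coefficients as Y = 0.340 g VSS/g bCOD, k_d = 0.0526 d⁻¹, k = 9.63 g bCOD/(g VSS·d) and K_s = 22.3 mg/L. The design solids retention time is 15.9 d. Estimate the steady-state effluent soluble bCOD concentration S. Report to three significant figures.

For a completely mixed reactor with recycle the Lawrence–McCarty relation gives S = K_s·(1 + k_d·θ_c) / [θ_c·(Y·k − k_d) − 1] = 22.3 × (1 + 0.0526 × 15.9) / [15.9 × (0.340 × 9.63 − 0.0526) − 1] = 40.95 / 50.22 = 0.8154 mg/L.

S ≈ 0.815 mg/L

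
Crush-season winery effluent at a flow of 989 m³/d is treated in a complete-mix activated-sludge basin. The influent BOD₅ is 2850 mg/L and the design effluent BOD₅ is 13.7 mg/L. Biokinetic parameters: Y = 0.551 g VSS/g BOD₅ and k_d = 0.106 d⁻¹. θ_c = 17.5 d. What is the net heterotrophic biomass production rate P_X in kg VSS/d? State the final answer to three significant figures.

Y_obs = Y / (1 + k_d θ_c) = 0.551 / (1 + 0.106 × 17.5) = 0.551 / 2.855 = 0.1930.
Q·(S₀ − S) = 989 × (2850 − 13.7) × 10⁻³ = 2805 kg/d removed.
Net biomass production P_X = Y_obs × Q·(S₀ − S) = 0.1930 × 2805 = 541.4 kg VSS/d.

P_X ≈ 541 kg VSS/d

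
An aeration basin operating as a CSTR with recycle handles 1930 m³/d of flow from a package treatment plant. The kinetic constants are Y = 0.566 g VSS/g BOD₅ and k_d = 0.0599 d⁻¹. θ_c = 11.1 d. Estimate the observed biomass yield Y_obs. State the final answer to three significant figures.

Y_obs ≈ 0.340 g VSS/g BOD₅

Y_obs = Y / (1 + k_d θ_c) = 0.566 / (1 + 0.0599 × 11.1) = 0.566 / 1.665 = 0.3400.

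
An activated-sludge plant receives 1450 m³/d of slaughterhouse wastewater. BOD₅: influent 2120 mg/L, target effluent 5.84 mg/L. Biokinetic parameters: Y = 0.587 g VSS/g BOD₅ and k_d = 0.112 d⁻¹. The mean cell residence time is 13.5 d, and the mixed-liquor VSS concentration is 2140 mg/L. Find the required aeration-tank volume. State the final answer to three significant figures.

From the SRT design equation V = Y Q (S₀−S) θ_c / [X (1 + k_d θ_c)] = 0.587 × 1450 × (2120 − 5.84) × 13.5 / [2140 × (1 + 0.112 × 13.5)] = 2.43×10^7 / 5376 = 4519 m³.

V ≈ 4520 m³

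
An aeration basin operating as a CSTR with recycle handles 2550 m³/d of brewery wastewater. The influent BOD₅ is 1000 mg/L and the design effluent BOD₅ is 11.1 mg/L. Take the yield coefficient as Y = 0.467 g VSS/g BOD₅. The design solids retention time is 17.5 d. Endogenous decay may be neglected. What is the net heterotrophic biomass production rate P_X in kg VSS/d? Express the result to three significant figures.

No decay correction is needed, so Y_obs = Y = 0.467.
Q·(S₀ − S) = 2550 × (1000 − 11.1) × 10⁻³ = 2522 kg/d removed.
Biomass produced: P_X = Y_obs·Q·ΔS = 0.4670 × 2522 ≈ 1178 kg VSS/d.

P_X ≈ 1180 kg VSS/d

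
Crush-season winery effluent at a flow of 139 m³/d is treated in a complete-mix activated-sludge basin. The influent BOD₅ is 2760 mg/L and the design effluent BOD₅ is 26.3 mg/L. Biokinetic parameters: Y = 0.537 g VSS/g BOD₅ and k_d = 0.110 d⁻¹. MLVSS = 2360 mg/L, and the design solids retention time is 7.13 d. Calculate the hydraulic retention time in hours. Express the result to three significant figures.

Steady-state biomass mass balance: V·X·(1 + k_d·θ_c) = Y·Q·(S₀ − S)·θ_c, so V = 0.537 × 139 × (2760 − 26.3) × 7.13 / [2360 × (1 + 0.110 × 7.13)] = 1.45×10^6 / 4211 = 345.5 m³.
Hydraulic retention time τ = V/Q = 345.5 / 139 = 2.486 d = 59.65 h.

τ ≈ 59.7 h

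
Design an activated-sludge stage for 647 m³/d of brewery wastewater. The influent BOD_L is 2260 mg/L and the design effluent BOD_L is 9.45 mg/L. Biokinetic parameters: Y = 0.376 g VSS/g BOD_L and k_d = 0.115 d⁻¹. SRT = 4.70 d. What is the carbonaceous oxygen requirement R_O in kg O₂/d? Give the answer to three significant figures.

R_O ≈ 951 kg O₂/d

Y_obs = Y / (1 + k_d θ_c) = 0.376 / (1 + 0.115 × 4.70) = 0.376 / 1.541 = 0.2441.
Q·(S₀ − S) = 647 × (2260 − 9.45) × 10⁻³ = 1456 kg/d removed.
Net sludge production P_X = 0.2441 × 1456 = 355.4 kg VSS/d.
R_O = Q·ΔS − 1.42 P_X = 1456 − 504.7 = 951.4 kg O₂/d.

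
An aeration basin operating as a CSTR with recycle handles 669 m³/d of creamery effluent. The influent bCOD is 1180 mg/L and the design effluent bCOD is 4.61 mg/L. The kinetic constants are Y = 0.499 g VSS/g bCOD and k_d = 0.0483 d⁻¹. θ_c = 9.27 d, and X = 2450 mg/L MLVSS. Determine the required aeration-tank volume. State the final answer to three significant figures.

V ≈ 1030 m³

Rearranging the biomass balance for a CMAS with decay, V = Y·Q·ΔS·θ_c / [X·(1+k_d θ_c)] = 0.499 × 669 × (1180 − 4.61) × 9.27 / [2450 × (1 + 0.0483 × 9.27)] = 3.64×10^6 / 3547 = 1025 m³.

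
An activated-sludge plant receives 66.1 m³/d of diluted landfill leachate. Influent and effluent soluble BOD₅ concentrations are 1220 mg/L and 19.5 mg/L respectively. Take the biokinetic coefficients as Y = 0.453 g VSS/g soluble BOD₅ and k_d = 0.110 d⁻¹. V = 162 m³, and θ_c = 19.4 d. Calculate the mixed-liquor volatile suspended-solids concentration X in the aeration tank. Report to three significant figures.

X ≈ 1370 mg/L

Solving the biomass balance for X: X = Y Q (S₀−S) θ_c / [V (1+k_d θ_c)] = 0.453 × 66.1 × (1220 − 19.5) × 19.4 / [162 × (1 + 0.110 × 19.4)] = 1374 mg/L.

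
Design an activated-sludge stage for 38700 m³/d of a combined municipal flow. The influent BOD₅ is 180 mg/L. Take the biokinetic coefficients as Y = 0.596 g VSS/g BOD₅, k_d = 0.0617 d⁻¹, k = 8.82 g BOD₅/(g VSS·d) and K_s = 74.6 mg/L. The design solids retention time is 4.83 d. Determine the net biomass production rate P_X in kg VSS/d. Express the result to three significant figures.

For a completely mixed reactor with recycle the Lawrence–McCarty relation gives S = K_s·(1 + k_d·θ_c) / [θ_c·(Y·k − k_d) − 1] = 74.6 × (1 + 0.0617 × 4.83) / [4.83 × (0.596 × 8.82 − 0.0617) − 1] = 96.83 / 24.09 = 4.019 mg/L.
Observed yield with endogenous decay: Y_obs = Y / (1 + k_d·θ_c) = 0.596 / (1 + 0.0617 × 4.83) = 0.596 / 1.298 = 0.4592 g VSS/g BOD₅.
Substrate removed = Q·(S₀ − S) = 38700 m³/d × (180 − 4.02) g/m³ = 6.81×10^6 g/d = 6810 kg/d.
So the net sludge growth is P_X = 0.4592 × 6810 = 3127 kg VSS/d.

P_X ≈ 3130 kg VSS/d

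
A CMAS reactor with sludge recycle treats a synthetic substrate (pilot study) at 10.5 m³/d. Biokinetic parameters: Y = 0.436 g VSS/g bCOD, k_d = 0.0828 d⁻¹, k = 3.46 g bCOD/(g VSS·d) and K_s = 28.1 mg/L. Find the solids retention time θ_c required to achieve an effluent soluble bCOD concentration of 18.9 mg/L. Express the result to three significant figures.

From 1/θ_c = Y·k·S/(K_s + S) − k_d: Y·k·S/(K_s+S) = 0.436 × 3.46 × 18.9 / (28.1 + 18.9) = 0.6066 d⁻¹.
θ_c = 1/(μ − k_d) = 1/(0.6066 − 0.0828) = 1/0.5238 = 1.909 d.

θ_c ≈ 1.91 d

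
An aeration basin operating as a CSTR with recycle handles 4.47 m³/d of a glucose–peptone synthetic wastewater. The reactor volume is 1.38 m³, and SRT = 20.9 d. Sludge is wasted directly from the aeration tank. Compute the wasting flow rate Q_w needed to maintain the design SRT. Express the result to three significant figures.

With mixed-liquor wasting, θ_c = V/Q_w, so Q_w = V/θ_c = 1.380/20.9 = 0.06603 m³/d.

Q_w ≈ 0.0660 m³/d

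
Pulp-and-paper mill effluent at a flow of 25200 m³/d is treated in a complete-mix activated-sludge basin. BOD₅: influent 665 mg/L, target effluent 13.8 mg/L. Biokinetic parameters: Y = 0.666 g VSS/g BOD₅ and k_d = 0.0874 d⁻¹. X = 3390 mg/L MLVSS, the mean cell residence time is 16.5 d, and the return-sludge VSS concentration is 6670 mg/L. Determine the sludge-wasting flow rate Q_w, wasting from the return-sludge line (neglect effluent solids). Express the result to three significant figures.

Q_w ≈ 671 m³/d

Steady-state biomass mass balance: V·X·(1 + k_d·θ_c) = Y·Q·(S₀ − S)·θ_c, so V = 0.666 × 25200 × (665 − 13.8) × 16.5 / [3390 × (1 + 0.0874 × 16.5)] = 1.8×10^8 / 8279 = 21783 m³.
Q_w = (V·X)/(θ_c X_r) = 21783 × 3390 / (16.5 × 6670) = 671.0 m³/d.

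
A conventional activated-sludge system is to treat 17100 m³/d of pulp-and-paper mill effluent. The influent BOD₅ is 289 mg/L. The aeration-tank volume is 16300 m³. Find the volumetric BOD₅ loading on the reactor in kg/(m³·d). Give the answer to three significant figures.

L_v ≈ 0.303 kg BOD₅/(m³·d)

Volumetric loading L_v = Q·S₀ / V = 17100 × 289 g/m³ / 16300 m³ = 303.2 g/(m³·d) = 0.3032 kg BOD₅/(m³·d).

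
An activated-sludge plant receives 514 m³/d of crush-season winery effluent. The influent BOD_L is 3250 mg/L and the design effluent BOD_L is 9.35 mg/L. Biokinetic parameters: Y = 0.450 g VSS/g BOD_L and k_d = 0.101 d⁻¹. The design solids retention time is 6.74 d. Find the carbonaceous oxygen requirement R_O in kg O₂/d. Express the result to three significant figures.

R_O ≈ 1030 kg O₂/d

Correct the yield for decay: Y_obs = Y/(1 + k_d θ_c) = 0.450 / (1 + 0.101 × 6.74) = 0.450 / 1.681 = 0.2677.
Substrate removed = Q·(S₀ − S) = 514 m³/d × (3250 − 9.35) g/m³ = 1.67×10^6 g/d = 1666 kg/d.
P_X = Y_obs·Q·(S₀ − S) = 0.2677 × 1666 = 446.0 kg VSS/d.
Carbonaceous O₂ demand = substrate oxidised − cell-mass equivalent = 1666 − 1.42 × 446.0 = 1032 kg O₂/d.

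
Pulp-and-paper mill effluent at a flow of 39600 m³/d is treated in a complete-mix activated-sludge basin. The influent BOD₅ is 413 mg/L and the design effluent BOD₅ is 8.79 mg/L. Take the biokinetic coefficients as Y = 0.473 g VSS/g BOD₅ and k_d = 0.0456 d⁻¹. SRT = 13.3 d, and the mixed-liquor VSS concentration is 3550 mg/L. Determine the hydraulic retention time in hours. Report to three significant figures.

τ ≈ 10.7 h

From the SRT design equation V = Y Q (S₀−S) θ_c / [X (1 + k_d θ_c)] = 0.473 × 39600 × (413 − 8.79) × 13.3 / [3550 × (1 + 0.0456 × 13.3)] = 1.01×10^8 / 5703 = 17657 m³.
HRT = V/Q = 17657 m³ / 39600 m³·d⁻¹ = 0.4459 d × 24 = 10.70 h.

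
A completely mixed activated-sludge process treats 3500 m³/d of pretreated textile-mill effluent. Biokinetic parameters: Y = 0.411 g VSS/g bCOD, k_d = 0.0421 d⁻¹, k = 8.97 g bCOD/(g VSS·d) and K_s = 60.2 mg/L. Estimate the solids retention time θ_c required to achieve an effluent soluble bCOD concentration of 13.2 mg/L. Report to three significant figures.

θ_c ≈ 1.61 d

At the target effluent, Y k S/(K_s+S) = 0.411×8.97×13.2/73.40 = 0.6630 d⁻¹.
Then 1/θ_c = μ − k_d = 0.6630 − 0.0421 = 0.6209 d⁻¹, giving θ_c = 1.611 d.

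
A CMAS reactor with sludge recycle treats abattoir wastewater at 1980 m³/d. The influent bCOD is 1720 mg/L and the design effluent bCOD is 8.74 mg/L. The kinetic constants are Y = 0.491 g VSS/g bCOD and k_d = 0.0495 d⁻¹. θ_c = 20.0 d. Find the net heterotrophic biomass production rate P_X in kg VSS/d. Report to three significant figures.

P_X ≈ 836 kg VSS/d

Correct the yield for decay: Y_obs = Y/(1 + k_d θ_c) = 0.491 / (1 + 0.0495 × 20.0) = 0.491 / 1.990 = 0.2467.
Mass of bCOD removed per day: Q(S₀ − S) = 1980 × 1711 g/m³ = 3388 kg/d.
Net biomass production P_X = Y_obs × Q·(S₀ − S) = 0.2467 × 3388 = 836.0 kg VSS/d.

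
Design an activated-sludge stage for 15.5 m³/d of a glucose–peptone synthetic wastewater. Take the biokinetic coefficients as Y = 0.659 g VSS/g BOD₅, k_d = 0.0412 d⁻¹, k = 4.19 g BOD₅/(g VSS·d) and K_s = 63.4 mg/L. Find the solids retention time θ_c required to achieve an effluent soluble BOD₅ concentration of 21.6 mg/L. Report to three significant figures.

θ_c ≈ 1.51 d

At the target effluent, Y k S/(K_s+S) = 0.659×4.19×21.6/85.00 = 0.7017 d⁻¹.
1/θ_c = 0.7017 − 0.0412 = 0.6605 d⁻¹, so θ_c = 1.514 d.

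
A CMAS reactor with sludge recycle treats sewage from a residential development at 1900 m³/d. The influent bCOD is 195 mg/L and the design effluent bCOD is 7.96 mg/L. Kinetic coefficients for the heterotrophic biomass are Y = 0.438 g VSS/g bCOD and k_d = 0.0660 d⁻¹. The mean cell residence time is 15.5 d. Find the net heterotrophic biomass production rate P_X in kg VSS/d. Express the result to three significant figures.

P_X ≈ 76.9 kg VSS/d

Observed yield with endogenous decay: Y_obs = Y / (1 + k_d·θ_c) = 0.438 / (1 + 0.0660 × 15.5) = 0.438 / 2.023 = 0.2165 g VSS/g bCOD.
ΔS = 195 − 7.96 = 187.0 mg/L, so the substrate removal rate is 1900 × 187.0/1000 = 355.4 kg bCOD/d.
So the net sludge growth is P_X = 0.2165 × 355.4 = 76.94 kg VSS/d.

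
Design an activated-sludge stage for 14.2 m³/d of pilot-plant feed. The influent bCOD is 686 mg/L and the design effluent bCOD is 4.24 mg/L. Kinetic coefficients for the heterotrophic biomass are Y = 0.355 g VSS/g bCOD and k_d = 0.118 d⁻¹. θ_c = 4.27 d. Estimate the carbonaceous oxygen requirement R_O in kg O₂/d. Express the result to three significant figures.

R_O ≈ 6.44 kg O₂/d

The observed yield is Y_obs = Y/(1 + k_d·θ_c) = 0.355 / (1 + 0.118 × 4.27) = 0.355 / 1.504 = 0.2361 g VSS per g bCOD removed.
ΔS = 686 − 4.24 = 681.8 mg/L, so the substrate removal rate is 14.2 × 681.8/1000 = 9.681 kg bCOD/d.
Net sludge production P_X = 0.2361 × 9.681 = 2.285 kg VSS/d.
R_O = Q·(S₀ − S) − 1.42·P_X = 9.681 − 1.42 × 2.285 = 6.436 kg O₂/d.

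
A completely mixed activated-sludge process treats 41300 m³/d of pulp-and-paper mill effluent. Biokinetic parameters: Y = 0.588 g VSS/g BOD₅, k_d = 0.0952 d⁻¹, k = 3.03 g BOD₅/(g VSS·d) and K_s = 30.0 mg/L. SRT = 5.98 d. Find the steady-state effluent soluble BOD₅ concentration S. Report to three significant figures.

S ≈ 5.18 mg/L

From the Monod/SRT balance for a CMAS, S = K_s·(1+k_d θ_c)/[θ_c·(Y k − k_d) − 1] = 30.0 × (1 + 0.0952 × 5.98) / [5.98 × (0.588 × 3.03 − 0.0952) − 1] = 47.08 / 9.085 = 5.182 mg/L.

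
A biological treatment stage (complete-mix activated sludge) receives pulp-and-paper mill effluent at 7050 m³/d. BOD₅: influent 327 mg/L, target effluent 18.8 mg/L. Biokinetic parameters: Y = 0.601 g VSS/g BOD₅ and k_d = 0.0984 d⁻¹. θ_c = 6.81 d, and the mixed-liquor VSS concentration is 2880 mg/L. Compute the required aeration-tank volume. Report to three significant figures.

Steady-state biomass mass balance: V·X·(1 + k_d·θ_c) = Y·Q·(S₀ − S)·θ_c, so V = 0.601 × 7050 × (327 − 18.8) × 6.81 / [2880 × (1 + 0.0984 × 6.81)] = 8.89×10^6 / 4810 = 1849 m³.

V ≈ 1850 m³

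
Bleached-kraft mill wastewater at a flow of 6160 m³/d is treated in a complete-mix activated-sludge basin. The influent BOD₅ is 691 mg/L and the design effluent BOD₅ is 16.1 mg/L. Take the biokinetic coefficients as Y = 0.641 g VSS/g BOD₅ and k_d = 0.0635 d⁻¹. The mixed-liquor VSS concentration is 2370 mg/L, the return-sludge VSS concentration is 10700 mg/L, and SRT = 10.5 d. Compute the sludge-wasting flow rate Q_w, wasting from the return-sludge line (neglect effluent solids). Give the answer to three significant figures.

Steady-state biomass mass balance: V·X·(1 + k_d·θ_c) = Y·Q·(S₀ − S)·θ_c, so V = 0.641 × 6160 × (691 − 16.1) × 10.5 / [2370 × (1 + 0.0635 × 10.5)] = 2.8×10^7 / 3950 = 7084 m³.
Q_w = (V·X)/(θ_c X_r) = 7084 × 2370 / (10.5 × 10700) = 149.4 m³/d.

Q_w ≈ 149 m³/d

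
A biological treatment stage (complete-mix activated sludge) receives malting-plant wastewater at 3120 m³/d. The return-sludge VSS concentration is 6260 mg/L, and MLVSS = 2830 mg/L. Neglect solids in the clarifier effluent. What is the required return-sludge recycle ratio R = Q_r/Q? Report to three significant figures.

R ≈ 0.825

Mass balance around the secondary clarifier (neglecting effluent solids): R = X / (X_r − X) = 2830 / (6260 − 2830) = 0.8251.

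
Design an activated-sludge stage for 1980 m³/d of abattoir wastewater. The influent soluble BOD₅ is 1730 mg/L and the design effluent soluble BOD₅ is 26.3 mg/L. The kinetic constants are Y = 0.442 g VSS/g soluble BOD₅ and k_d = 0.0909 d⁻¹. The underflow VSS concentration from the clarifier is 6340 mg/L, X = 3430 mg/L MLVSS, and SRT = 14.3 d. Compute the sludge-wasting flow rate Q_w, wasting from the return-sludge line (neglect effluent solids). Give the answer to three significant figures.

Q_w ≈ 102 m³/d

Steady-state biomass mass balance: V·X·(1 + k_d·θ_c) = Y·Q·(S₀ − S)·θ_c, so V = 0.442 × 1980 × (1730 − 26.3) × 14.3 / [3430 × (1 + 0.0909 × 14.3)] = 2.13×10^7 / 7889 = 2703 m³.
Wasting from the return line (neglecting effluent solids): Q_w = V·X / (θ_c·X_r) = 2703 × 3430 / (14.3 × 6340) = 102.3 m³/d.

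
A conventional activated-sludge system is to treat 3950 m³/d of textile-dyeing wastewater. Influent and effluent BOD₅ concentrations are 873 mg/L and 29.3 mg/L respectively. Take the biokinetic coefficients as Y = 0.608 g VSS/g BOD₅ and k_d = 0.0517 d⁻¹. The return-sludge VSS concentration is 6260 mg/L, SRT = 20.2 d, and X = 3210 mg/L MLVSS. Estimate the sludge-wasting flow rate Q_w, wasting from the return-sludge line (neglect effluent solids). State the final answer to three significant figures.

Q_w ≈ 158 m³/d

Rearranging the biomass balance for a CMAS with decay, V = Y·Q·ΔS·θ_c / [X·(1+k_d θ_c)] = 0.608 × 3950 × (873 − 29.3) × 20.2 / [3210 × (1 + 0.0517 × 20.2)] = 4.09×10^7 / 6562 = 6237 m³.
Wasting from the return line (neglecting effluent solids): Q_w = V·X / (θ_c·X_r) = 6237 × 3210 / (20.2 × 6260) = 158.3 m³/d.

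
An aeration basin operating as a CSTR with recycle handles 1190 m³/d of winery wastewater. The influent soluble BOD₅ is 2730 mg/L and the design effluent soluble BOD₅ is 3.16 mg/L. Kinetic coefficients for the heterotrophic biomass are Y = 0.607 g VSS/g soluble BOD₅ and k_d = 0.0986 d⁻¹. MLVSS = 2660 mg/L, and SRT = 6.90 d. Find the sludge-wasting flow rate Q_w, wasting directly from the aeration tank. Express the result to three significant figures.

Q_w ≈ 441 m³/d

Rearranging the biomass balance for a CMAS with decay, V = Y·Q·ΔS·θ_c / [X·(1+k_d θ_c)] = 0.607 × 1190 × (2730 − 3.16) × 6.90 / [2660 × (1 + 0.0986 × 6.90)] = 1.36×10^7 / 4470 = 3041 m³.
With mixed-liquor wasting, θ_c = V/Q_w, so Q_w = V/θ_c = 3041/6.90 = 440.7 m³/d.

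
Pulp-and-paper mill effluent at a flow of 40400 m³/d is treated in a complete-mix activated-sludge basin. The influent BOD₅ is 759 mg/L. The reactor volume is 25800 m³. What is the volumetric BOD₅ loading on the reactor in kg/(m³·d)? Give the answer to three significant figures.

L_v ≈ 1.19 kg BOD₅/(m³·d)

Volumetric loading L_v = Q·S₀ / V = 40400 × 759 g/m³ / 25800 m³ = 1189 g/(m³·d) = 1.189 kg BOD₅/(m³·d).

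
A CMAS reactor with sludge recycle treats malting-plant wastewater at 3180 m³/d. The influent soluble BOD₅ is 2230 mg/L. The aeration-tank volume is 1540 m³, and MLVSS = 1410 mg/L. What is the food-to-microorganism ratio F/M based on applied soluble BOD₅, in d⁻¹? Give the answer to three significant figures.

F/M ≈ 3.27 d⁻¹

F/M = applied load / biomass = Q·S₀/(V·X) = 3180 × 2230 / (1540 × 1410) = 3.266 d⁻¹.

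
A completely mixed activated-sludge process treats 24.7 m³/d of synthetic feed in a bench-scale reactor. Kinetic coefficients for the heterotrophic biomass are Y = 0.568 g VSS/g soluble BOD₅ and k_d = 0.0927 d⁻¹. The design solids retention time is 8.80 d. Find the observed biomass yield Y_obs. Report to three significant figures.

Correct the yield for decay: Y_obs = Y/(1 + k_d θ_c) = 0.568 / (1 + 0.0927 × 8.80) = 0.568 / 1.816 = 0.3128.

Y_obs ≈ 0.313 g VSS/g soluble BOD₅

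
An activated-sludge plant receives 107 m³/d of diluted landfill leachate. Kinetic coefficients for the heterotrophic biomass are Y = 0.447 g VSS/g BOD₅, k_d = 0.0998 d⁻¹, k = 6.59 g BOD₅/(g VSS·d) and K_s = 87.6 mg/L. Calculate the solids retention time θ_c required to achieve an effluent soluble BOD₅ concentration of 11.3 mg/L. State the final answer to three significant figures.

θ_c ≈ 4.22 d

Specific growth rate at S = 11.3 mg/L: μ = YkS/(K_s+S) = 0.447·6.59·11.3/(87.6+11.3) = 0.3366 d⁻¹.
Then 1/θ_c = μ − k_d = 0.3366 − 0.0998 = 0.2368 d⁻¹, giving θ_c = 4.224 d.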